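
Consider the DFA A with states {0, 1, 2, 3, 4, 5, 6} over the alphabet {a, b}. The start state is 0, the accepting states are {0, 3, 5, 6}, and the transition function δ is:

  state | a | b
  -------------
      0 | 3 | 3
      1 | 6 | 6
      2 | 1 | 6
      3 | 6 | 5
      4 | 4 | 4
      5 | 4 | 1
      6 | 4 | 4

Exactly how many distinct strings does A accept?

The useful subgraph on states {0, 1, 3, 5, 6} is acyclic, so L(A) is finite; the longest accepting path visits 5 useful states, giving maximum string length 4.
Counting accepting paths from 0 by length: 1 of length 0, 2 of length 1, 4 of length 2, 4 of length 4. Total 11.

11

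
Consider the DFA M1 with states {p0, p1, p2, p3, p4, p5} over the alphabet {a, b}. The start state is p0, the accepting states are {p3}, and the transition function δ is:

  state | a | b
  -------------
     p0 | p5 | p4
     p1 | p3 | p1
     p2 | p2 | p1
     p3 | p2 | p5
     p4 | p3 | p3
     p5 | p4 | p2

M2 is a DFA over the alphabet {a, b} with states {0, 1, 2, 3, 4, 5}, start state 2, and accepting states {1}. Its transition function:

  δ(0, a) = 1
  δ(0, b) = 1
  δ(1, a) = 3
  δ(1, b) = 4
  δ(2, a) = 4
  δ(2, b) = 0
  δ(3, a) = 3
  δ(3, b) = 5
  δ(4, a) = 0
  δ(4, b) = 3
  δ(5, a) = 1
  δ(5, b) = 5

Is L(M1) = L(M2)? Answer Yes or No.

Exploring the product automaton M1 × M2 from the start pair (p0, 2), following both machines on each input symbol, reaches 6 state pairs: (p0, 2), (p5, 4), (p4, 0), (p2, 3), (p3, 1), (p1, 5).
M1 accepts in {p3} and M2 accepts in {1}. In every reachable pair the two components are either both accepting — (p3, 1) — or both non-accepting, so no string is accepted by exactly one of the machines: L(M1) \ L(M2) and L(M2) \ L(M1) are both empty.
Hence every string is accepted by M1 iff it is accepted by M2, and the two languages coincide.

Yes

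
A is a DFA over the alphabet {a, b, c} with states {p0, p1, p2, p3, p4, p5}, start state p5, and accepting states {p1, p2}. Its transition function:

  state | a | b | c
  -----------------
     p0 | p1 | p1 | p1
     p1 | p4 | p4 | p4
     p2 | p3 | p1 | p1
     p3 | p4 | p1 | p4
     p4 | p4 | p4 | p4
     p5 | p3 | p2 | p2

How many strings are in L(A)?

The useful subgraph on states {p1, p2, p3, p5} is acyclic, so L(A) is finite; the longest accepting path visits 4 useful states, giving maximum string length 3.
Counting accepting paths from p5 by length: 2 of length 1, 5 of length 2, 2 of length 3. Total 9.

9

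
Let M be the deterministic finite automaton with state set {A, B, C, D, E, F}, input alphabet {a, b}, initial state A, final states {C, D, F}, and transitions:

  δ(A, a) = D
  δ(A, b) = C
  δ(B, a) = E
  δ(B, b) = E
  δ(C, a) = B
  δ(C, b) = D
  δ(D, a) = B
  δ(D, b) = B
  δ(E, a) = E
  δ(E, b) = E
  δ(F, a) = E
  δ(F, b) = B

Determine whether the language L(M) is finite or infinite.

finite

The useful states (reachable from A and able to reach an accepting state) are {A, C, D}.
Restricted to these states the transition graph has no cycle, so every accepting path has bounded length and L is finite.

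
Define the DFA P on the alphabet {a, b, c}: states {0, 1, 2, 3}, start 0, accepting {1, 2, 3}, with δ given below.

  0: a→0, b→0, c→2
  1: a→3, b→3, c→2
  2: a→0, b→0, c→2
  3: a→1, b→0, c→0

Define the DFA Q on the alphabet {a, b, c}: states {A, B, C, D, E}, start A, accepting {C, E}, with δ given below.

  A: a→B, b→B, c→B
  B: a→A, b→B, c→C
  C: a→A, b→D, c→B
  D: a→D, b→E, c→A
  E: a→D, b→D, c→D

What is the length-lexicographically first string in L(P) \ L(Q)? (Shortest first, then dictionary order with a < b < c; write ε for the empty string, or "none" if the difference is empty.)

The string c is accepted by P but not by Q.
No shorter string lies in the difference, and c is the lexicographically first length-1 string in L(P) \ L(Q).

c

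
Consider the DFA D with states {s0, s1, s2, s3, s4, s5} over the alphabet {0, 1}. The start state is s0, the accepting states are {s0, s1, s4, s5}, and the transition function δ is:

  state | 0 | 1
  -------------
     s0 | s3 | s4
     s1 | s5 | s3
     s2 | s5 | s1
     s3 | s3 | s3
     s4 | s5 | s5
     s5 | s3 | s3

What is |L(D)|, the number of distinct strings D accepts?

4

The useful subgraph on states {s0, s4, s5} is acyclic, so L(D) is finite; the longest accepting path visits 3 useful states, giving maximum string length 2.
Counting accepting paths from s0 by length: 1 of length 0, 1 of length 1, 2 of length 2. Total 4.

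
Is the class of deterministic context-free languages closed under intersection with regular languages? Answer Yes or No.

Yes

Run the DPDA and a DFA for the regular language in lock-step (product of the two finite controls, one shared stack, the DFA component advancing only on genuine input moves); the result is still deterministic and accepts when both components accept.
So the deterministic context-free languages are closed under intersection with a regular language.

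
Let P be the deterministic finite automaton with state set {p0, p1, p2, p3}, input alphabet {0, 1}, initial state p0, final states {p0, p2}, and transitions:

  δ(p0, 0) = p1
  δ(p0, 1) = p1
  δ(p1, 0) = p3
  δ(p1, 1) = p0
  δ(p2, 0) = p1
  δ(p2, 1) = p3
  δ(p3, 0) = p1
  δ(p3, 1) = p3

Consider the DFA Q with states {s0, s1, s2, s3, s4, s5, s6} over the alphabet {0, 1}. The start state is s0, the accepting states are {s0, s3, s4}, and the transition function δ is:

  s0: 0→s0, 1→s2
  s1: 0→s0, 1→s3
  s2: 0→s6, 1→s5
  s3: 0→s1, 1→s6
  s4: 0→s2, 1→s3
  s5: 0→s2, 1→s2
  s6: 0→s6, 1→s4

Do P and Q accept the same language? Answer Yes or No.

No

The string 01 is accepted by P but rejected by Q.
So L(P) ≠ L(Q).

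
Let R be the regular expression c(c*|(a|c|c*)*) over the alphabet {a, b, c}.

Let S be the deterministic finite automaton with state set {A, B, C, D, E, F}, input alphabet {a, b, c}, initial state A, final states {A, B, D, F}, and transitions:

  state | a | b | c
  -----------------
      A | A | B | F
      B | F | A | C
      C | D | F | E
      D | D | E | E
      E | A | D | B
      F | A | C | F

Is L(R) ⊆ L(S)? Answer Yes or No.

Yes

Converting the expression R to a DFA (subset construction, then merging equivalent states) gives the minimal DFA with states {r0, r1, r2}, start state r0, accepting states {r2} and transitions r0: a→r1, b→r1, c→r2; r1: a→r1, b→r1, c→r1; r2: a→r2, b→r1, c→r2.
Exploring the product automaton R × S from the start pair (r0, A), following both machines on each input symbol, reaches 9 state pairs: (r0, A), (r1, A), (r1, B), (r2, F), (r1, F), (r1, C), (r2, A), (r1, D), (r1, E).
R accepts in {r2} and S accepts in {A, B, D, F}. The reachable pairs whose R-component is accepting are (r2, F), (r2, A); in each of them the S-component is accepting too, so the product for L(R) \ L(S) (R-component accepting, S-component rejecting) has no reachable accepting pair and the difference is empty.
Hence every string in L(R) is also in L(S).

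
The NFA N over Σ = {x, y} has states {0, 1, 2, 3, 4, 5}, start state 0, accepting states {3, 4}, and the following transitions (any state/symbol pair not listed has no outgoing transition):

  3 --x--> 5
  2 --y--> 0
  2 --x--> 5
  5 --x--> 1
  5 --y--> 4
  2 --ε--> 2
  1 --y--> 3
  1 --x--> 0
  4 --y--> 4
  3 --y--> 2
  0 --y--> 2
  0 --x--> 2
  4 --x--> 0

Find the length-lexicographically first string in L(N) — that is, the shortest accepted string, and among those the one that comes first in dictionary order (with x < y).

xxy

A breadth-first search from 0 reaches an accepting state first via the path 0 → 2 → 5 → 4 on input xxy.
No string of length < 3 is accepted (BFS exhausts all shorter strings without reaching an accepting state), and xxy is the lexicographically least accepting string of length 3.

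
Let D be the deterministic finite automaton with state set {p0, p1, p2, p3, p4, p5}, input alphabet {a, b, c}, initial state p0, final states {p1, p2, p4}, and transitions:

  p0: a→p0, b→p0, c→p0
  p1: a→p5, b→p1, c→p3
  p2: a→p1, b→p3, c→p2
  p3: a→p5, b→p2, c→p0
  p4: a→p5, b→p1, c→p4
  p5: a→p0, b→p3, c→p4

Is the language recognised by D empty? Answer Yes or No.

The states reachable from the start state are {p0}.
None of the accepting states {p1, p2, p4} is reachable, so no string is accepted and L(D) = ∅.

Yes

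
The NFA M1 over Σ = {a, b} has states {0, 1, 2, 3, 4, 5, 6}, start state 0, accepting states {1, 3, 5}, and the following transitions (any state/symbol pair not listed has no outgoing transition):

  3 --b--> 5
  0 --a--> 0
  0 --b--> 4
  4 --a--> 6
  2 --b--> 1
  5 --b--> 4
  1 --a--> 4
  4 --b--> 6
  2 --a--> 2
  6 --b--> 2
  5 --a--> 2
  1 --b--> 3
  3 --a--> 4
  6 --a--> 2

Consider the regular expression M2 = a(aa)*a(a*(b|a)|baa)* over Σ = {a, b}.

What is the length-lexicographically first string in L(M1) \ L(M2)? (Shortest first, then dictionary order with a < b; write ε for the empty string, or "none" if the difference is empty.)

The string baab is accepted by M1 but not by M2.
No shorter string lies in the difference, and baab is the lexicographically first length-4 string in L(M1) \ L(M2).

baab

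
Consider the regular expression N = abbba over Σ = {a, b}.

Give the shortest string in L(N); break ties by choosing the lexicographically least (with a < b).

By inspection of the expression, no string of length less than 5 matches, and abbba is the lexicographically first match of length 5.

abbba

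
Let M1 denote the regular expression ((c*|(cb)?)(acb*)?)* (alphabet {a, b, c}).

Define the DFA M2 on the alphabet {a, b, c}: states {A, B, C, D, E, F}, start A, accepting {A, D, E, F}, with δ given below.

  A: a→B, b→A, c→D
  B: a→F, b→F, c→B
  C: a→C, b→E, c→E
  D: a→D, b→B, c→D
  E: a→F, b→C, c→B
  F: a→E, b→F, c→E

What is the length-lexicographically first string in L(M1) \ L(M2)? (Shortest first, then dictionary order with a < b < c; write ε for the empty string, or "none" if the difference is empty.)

The string ac is accepted by M1 but not by M2.
No shorter string lies in the difference, and ac is the lexicographically first length-2 string in L(M1) \ L(M2).

ac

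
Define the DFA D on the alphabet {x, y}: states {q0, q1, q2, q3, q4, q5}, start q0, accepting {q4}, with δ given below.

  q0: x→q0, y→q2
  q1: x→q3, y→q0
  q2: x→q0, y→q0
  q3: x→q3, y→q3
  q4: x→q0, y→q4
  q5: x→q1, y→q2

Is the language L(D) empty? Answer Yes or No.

Yes

The states reachable from the start state are {q0, q2}.
None of the accepting states {q4} is reachable, so no string is accepted and L(D) = ∅.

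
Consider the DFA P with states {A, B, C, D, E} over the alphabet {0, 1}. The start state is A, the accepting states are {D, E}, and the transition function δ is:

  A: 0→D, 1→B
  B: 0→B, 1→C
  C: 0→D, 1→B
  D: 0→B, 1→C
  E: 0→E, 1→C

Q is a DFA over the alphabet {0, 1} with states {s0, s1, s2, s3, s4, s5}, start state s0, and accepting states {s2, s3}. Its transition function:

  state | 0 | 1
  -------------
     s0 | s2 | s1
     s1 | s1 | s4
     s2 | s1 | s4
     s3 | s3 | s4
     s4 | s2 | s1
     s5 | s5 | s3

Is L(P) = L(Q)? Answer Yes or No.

Yes

Exploring the product automaton P × Q from the start pair (A, s0), following both machines on each input symbol, reaches 4 state pairs: (A, s0), (D, s2), (B, s1), (C, s4).
P accepts in {D, E} and Q accepts in {s2, s3}. In every reachable pair the two components are either both accepting — (D, s2) — or both non-accepting, so no string is accepted by exactly one of the machines: L(P) \ L(Q) and L(Q) \ L(P) are both empty.
Hence every string is accepted by P iff it is accepted by Q, and the two languages coincide.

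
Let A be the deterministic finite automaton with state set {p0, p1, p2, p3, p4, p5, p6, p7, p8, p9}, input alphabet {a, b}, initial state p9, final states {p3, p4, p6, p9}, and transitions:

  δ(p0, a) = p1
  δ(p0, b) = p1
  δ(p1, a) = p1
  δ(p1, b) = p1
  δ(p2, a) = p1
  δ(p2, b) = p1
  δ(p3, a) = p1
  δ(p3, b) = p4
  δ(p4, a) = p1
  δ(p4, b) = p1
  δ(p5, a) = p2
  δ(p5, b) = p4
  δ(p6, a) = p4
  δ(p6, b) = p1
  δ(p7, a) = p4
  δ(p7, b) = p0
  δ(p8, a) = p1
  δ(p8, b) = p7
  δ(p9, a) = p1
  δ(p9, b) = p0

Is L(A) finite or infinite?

The useful states (reachable from p9 and able to reach an accepting state) are {p9}.
Restricted to these states the transition graph has no cycle, so every accepting path has bounded length and L is finite.

finite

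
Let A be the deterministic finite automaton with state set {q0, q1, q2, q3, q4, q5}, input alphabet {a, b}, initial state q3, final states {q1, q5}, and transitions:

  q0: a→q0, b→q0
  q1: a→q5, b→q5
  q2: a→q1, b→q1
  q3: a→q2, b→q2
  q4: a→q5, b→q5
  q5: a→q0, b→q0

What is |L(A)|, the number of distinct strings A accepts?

12

The useful subgraph on states {q1, q2, q3, q5} is acyclic, so L(A) is finite; the longest accepting path visits 4 useful states, giving maximum string length 3.
Counting accepting paths from q3 by length: 4 of length 2, 8 of length 3. Total 12.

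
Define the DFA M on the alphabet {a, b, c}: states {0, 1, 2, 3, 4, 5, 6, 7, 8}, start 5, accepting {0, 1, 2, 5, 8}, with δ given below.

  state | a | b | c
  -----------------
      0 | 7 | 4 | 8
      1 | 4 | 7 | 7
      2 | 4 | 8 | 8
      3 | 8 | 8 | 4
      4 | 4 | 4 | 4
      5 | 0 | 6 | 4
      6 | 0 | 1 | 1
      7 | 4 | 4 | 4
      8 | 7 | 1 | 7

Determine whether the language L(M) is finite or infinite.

finite

The useful states (reachable from 5 and able to reach an accepting state) are {0, 1, 5, 6, 8}.
Restricted to these states the transition graph has no cycle, so every accepting path has bounded length and L is finite.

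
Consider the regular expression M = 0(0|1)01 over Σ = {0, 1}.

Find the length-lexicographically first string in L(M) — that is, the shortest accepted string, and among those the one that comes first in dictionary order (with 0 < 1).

By inspection of the expression, no string of length less than 4 matches, and 0001 is the lexicographically first match of length 4.

0001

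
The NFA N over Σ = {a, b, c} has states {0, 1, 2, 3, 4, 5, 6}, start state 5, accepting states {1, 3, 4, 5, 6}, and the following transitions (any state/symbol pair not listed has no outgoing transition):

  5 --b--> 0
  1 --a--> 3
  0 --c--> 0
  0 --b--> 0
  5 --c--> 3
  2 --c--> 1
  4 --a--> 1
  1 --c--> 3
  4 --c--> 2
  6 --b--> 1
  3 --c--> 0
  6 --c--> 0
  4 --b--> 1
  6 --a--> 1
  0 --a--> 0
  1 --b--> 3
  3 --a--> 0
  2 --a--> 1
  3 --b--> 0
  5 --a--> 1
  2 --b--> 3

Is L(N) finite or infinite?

finite

The useful states (reachable from 5 and able to reach an accepting state) are {1, 3, 5}.
Restricted to these states the transition graph has no cycle, so every accepting path has bounded length and L is finite.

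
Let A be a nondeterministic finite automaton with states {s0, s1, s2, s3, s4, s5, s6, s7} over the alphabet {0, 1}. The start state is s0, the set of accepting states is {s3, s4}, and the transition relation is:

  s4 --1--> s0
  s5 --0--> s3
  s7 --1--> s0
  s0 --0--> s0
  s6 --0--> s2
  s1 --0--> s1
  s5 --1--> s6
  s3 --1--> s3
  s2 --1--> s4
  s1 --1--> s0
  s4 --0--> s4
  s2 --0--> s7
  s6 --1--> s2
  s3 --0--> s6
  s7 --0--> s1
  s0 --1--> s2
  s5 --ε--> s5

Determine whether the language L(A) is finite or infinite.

infinite

State s0 is reachable from the start and can reach an accepting state, and it lies on the cycle s0 → s0.
Traversing that cycle any number of times yields accepted strings of unbounded length, so the language is infinite.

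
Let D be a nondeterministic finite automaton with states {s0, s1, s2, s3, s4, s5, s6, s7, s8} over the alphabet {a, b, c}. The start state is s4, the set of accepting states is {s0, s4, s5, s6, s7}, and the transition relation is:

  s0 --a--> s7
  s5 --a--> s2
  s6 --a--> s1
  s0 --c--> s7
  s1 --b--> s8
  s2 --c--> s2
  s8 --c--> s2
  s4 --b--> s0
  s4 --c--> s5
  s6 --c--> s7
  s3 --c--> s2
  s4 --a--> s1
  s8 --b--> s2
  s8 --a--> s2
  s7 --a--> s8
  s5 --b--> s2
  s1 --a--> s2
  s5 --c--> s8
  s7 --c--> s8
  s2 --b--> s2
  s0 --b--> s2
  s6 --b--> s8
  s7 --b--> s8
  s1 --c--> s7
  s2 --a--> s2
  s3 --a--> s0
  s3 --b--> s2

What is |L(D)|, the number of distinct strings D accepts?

6

The useful subgraph on states {s0, s1, s4, s5, s7} is acyclic, so L(D) is finite; the longest accepting path visits 3 useful states, giving maximum string length 2.
Counting accepting paths from s4 by length: 1 of length 0, 2 of length 1, 3 of length 2. Total 6.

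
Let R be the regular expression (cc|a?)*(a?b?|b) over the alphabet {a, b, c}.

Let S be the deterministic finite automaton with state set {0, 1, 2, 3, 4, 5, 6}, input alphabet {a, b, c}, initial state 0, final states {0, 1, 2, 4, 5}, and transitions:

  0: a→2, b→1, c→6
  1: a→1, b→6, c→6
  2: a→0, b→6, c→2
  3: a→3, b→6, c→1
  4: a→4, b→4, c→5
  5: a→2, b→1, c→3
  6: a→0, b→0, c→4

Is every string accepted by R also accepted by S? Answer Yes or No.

No

The string ab is in L(R) but not in L(S).
So L(R) ⊄ L(S).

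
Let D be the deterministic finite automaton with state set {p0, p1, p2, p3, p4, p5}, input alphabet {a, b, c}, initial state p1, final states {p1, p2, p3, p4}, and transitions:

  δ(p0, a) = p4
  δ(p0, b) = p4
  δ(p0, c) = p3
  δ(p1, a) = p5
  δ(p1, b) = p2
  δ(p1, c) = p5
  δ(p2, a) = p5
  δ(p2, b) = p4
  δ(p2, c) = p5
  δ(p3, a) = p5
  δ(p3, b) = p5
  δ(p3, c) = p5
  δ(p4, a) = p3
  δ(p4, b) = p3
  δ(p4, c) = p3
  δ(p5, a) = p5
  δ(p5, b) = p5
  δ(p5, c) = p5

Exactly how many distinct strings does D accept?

6

The useful subgraph on states {p1, p2, p3, p4} is acyclic, so L(D) is finite; the longest accepting path visits 4 useful states, giving maximum string length 3.
Counting accepting paths from p1 by length: 1 of length 0, 1 of length 1, 1 of length 2, 3 of length 3. Total 6.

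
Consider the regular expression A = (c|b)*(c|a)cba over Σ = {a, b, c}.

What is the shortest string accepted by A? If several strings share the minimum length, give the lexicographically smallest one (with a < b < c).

By inspection of the expression, no string of length less than 4 matches, and acba is the lexicographically first match of length 4.

acba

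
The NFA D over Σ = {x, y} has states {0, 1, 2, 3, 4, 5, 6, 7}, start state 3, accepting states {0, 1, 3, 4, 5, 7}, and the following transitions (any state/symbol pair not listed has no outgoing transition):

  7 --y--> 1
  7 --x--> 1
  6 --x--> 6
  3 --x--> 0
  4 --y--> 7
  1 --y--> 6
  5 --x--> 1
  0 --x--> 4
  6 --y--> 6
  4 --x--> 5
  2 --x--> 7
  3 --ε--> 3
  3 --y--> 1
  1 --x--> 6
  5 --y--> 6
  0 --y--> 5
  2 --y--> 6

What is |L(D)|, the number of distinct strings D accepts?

The useful subgraph on states {0, 1, 3, 4, 5, 7} is acyclic, so L(D) is finite; the longest accepting path visits 5 useful states, giving maximum string length 4.
Counting accepting paths from 3 by length: 1 of length 0, 2 of length 1, 2 of length 2, 3 of length 3, 3 of length 4. Total 11.

11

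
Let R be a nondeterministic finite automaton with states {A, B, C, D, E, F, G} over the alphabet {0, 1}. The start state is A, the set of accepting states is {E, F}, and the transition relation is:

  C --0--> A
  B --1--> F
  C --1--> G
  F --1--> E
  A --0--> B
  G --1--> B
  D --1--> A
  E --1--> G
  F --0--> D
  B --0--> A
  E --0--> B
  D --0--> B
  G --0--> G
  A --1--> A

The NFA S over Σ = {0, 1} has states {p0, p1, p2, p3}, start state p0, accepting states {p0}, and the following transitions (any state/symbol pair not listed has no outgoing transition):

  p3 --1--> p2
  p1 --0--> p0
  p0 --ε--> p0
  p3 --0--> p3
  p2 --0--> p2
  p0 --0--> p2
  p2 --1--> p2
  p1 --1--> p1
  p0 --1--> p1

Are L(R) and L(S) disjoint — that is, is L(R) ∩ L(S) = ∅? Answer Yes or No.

Yes

Exploring the product automaton R × S from the start pair (A, p0), following both machines on each input symbol, reaches 15 state pairs: (A, p0), (B, p2), (A, p1), (A, p2), (F, p2), (B, p0), (D, p2), (E, p2), (F, p1), (G, p2), (D, p0), (E, p1), (G, p1), (G, p0), (B, p1).
R accepts in {E, F} and S accepts in {p0}; no reachable pair has both components accepting, so no string drives both machines to acceptance simultaneously and L(R) ∩ L(S) = ∅.
So no string is accepted by both, and the intersection is empty.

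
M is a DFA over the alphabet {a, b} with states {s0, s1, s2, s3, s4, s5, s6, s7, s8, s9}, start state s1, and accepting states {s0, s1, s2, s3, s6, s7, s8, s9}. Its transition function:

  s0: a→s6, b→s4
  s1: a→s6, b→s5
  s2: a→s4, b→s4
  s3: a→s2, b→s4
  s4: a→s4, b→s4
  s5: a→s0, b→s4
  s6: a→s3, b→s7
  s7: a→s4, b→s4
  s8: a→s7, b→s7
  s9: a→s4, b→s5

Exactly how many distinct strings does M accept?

The useful subgraph on states {s0, s1, s2, s3, s5, s6, s7} is acyclic, so L(M) is finite; the longest accepting path visits 6 useful states, giving maximum string length 5.
Counting accepting paths from s1 by length: 1 of length 0, 1 of length 1, 3 of length 2, 2 of length 3, 2 of length 4, 1 of length 5. Total 10.

10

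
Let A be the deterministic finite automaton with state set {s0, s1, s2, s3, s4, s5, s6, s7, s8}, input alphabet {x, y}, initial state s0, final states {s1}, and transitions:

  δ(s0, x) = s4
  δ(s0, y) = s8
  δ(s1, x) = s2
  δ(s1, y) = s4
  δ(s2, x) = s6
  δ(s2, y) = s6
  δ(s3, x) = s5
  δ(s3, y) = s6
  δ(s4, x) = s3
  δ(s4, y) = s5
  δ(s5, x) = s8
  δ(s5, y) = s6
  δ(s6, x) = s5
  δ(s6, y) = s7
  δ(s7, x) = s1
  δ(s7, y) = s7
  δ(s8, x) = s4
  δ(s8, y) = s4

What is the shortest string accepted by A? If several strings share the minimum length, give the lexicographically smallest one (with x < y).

xxyyx

A breadth-first search from s0 reaches an accepting state first via the path s0 → s4 → s3 → s6 → s7 → s1 on input xxyyx.
No string of length < 5 is accepted (BFS exhausts all shorter strings without reaching an accepting state), and xxyyx is the lexicographically least accepting string of length 5.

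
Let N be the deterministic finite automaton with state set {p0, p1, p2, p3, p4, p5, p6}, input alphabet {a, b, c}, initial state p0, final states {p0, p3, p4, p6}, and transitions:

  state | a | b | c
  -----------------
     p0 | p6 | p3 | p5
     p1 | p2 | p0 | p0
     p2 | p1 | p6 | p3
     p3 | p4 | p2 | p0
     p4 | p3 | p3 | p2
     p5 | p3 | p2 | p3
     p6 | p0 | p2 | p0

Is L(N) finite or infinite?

infinite

State p0 is reachable from the start and can reach an accepting state, and it lies on the cycle p0 → p3 → p0.
Traversing that cycle any number of times yields accepted strings of unbounded length, so the language is infinite.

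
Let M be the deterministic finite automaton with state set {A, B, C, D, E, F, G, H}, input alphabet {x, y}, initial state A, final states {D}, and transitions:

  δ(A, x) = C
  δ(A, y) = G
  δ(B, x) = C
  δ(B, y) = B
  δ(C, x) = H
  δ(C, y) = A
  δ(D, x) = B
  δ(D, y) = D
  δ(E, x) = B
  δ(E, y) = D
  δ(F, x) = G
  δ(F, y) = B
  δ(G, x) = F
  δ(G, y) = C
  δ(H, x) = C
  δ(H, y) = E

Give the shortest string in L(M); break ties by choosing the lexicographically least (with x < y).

xxyy

A breadth-first search from A reaches an accepting state first via the path A → C → H → E → D on input xxyy.
No string of length < 4 is accepted (BFS exhausts all shorter strings without reaching an accepting state), and xxyy is the lexicographically least accepting string of length 4.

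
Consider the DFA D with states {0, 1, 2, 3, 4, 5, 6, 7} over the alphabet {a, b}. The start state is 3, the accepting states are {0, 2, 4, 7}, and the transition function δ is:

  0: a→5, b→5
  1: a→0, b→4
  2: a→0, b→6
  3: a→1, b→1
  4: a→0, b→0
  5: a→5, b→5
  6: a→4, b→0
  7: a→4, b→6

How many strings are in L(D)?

The useful subgraph on states {0, 1, 3, 4} is acyclic, so L(D) is finite; the longest accepting path visits 4 useful states, giving maximum string length 3.
Counting accepting paths from 3 by length: 4 of length 2, 4 of length 3. Total 8.

8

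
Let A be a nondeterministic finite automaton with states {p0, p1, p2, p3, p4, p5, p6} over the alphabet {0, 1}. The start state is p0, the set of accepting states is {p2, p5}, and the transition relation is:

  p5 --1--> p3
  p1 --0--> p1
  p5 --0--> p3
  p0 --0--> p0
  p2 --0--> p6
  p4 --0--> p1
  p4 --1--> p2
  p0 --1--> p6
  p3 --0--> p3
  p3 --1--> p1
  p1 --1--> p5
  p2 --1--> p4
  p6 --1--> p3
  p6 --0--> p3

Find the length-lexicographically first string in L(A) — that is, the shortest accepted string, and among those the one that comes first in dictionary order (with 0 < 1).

A breadth-first search from p0 reaches an accepting state first via the path p0 → p6 → p3 → p1 → p5 on input 1011.
No string of length < 4 is accepted (BFS exhausts all shorter strings without reaching an accepting state), and 1011 is the lexicographically least accepting string of length 4.

1011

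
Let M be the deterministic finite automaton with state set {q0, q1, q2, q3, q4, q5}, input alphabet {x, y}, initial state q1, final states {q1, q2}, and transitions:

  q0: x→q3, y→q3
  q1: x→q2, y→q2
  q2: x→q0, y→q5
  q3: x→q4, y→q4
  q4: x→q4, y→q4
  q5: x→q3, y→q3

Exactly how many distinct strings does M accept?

3

The useful subgraph on states {q1, q2} is acyclic, so L(M) is finite; the longest accepting path visits 2 useful states, giving maximum string length 1.
Counting accepting paths from q1 by length: 1 of length 0, 2 of length 1. Total 3.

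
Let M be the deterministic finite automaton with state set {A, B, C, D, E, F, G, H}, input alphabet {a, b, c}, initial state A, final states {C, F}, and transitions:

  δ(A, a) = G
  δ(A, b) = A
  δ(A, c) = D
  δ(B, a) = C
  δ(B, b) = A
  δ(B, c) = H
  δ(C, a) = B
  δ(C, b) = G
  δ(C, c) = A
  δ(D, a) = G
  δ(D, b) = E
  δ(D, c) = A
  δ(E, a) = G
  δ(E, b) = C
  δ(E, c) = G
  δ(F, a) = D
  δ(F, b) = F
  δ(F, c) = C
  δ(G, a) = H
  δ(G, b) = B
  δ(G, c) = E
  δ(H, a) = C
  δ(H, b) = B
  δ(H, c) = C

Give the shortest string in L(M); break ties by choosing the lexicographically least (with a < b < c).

A breadth-first search from A reaches an accepting state first via the path A → G → H → C on input aaa.
No string of length < 3 is accepted (BFS exhausts all shorter strings without reaching an accepting state), and aaa is the lexicographically least accepting string of length 3.

aaa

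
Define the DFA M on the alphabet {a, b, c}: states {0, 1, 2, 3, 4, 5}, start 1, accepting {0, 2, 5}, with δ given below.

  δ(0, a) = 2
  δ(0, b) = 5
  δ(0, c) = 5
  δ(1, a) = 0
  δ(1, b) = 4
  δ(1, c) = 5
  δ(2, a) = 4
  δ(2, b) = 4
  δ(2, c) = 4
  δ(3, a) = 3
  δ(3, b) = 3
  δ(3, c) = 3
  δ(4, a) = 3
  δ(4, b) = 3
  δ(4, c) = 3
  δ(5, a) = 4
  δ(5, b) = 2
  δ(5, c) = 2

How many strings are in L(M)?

11

The useful subgraph on states {0, 1, 2, 5} is acyclic, so L(M) is finite; the longest accepting path visits 4 useful states, giving maximum string length 3.
Counting accepting paths from 1 by length: 2 of length 1, 5 of length 2, 4 of length 3. Total 11.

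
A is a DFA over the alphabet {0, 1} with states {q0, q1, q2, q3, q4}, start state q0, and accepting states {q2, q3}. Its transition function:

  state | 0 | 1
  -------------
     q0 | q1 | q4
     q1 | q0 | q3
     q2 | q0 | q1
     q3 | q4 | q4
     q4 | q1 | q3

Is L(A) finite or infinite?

infinite

State q0 is reachable from the start and can reach an accepting state, and it lies on the cycle q0 → q1 → q0.
Traversing that cycle any number of times yields accepted strings of unbounded length, so the language is infinite.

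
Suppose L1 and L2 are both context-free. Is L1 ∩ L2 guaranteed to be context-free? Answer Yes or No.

{aⁿbⁿcᵐ : m,n≥0} and {aᵐbⁿcⁿ : m,n≥0} are both context-free, but their intersection {aⁿbⁿcⁿ : n≥0} is not (pumping lemma).

No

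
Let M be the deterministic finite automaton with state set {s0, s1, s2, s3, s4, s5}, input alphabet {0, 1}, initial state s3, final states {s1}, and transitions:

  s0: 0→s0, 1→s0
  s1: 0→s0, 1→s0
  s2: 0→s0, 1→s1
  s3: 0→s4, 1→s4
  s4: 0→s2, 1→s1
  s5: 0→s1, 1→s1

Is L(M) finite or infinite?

The useful states (reachable from s3 and able to reach an accepting state) are {s1, s2, s3, s4}.
Restricted to these states the transition graph has no cycle, so every accepting path has bounded length and L is finite.

finite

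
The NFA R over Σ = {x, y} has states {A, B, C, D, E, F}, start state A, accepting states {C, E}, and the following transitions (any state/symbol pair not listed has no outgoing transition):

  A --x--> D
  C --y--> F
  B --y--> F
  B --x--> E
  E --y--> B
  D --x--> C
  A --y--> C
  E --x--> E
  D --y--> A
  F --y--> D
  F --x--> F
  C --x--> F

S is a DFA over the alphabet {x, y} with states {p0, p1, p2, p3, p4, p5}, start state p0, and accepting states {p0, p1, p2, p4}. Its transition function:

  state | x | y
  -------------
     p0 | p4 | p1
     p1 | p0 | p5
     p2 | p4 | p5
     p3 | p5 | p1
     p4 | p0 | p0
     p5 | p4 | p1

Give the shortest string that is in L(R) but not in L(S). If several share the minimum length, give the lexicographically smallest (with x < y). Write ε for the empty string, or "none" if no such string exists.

xxxyyy

The string xxxyyy is accepted by R but not by S.
No shorter string lies in the difference, and xxxyyy is the lexicographically first length-6 string in L(R) \ L(S).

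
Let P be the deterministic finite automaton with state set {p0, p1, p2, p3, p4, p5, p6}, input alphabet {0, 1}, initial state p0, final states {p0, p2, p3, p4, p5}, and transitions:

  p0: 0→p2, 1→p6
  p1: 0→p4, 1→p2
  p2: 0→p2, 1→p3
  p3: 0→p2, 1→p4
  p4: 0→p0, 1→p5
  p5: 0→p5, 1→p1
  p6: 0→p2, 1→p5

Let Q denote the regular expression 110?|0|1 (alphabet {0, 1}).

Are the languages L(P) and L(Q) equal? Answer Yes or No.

The empty string ε is accepted by P but rejected by Q.
So L(P) ≠ L(Q).

No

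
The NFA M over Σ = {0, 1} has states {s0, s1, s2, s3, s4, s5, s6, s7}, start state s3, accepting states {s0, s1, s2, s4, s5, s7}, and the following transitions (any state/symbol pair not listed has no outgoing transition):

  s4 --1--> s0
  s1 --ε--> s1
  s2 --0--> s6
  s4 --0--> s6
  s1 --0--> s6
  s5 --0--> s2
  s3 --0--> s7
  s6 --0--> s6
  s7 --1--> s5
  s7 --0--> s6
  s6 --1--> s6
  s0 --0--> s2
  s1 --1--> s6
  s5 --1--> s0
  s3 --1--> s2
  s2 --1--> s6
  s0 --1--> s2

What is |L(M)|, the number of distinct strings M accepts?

7

The useful subgraph on states {s0, s2, s3, s5, s7} is acyclic, so L(M) is finite; the longest accepting path visits 5 useful states, giving maximum string length 4.
Counting accepting paths from s3 by length: 2 of length 1, 1 of length 2, 2 of length 3, 2 of length 4. Total 7.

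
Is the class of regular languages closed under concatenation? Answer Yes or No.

If R₁ and R₂ are regular expressions for the two languages then R₁R₂ denotes L₁L₂; on automata, add ε-moves from every accepting state of an NFA for L₁ to the start state of an NFA for L₂ and keep only the second machine's accepting states.
So the regular languages are closed under concatenation.

Yes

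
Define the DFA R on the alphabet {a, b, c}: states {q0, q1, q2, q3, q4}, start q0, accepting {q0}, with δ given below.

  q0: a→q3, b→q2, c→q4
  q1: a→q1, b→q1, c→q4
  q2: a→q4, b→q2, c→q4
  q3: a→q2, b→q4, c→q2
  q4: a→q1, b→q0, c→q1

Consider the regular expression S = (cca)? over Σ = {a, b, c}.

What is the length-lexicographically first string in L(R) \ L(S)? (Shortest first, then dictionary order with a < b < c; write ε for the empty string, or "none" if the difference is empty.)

cb

The string cb is accepted by R but not by S.
No shorter string lies in the difference, and cb is the lexicographically first length-2 string in L(R) \ L(S).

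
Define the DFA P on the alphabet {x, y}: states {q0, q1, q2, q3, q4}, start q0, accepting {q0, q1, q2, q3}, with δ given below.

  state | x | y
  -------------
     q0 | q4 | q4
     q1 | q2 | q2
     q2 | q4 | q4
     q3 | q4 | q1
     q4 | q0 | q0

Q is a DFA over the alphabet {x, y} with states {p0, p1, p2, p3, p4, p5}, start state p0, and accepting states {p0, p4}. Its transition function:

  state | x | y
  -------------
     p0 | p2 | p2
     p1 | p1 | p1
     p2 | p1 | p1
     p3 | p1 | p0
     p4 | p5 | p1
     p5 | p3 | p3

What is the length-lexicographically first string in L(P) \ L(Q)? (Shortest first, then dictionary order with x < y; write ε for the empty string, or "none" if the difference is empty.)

xx

The string xx is accepted by P but not by Q.
No shorter string lies in the difference, and xx is the lexicographically first length-2 string in L(P) \ L(Q).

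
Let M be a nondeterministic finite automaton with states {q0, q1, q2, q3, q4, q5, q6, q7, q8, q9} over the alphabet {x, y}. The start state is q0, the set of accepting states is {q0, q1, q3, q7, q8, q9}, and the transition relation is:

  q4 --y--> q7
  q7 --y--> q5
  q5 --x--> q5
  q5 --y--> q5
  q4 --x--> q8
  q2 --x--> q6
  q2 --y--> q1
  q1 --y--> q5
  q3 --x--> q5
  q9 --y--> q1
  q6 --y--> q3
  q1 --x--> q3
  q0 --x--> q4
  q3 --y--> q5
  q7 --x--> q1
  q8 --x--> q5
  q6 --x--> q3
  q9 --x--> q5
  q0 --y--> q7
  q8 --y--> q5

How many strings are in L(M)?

The useful subgraph on states {q0, q1, q3, q4, q7, q8} is acyclic, so L(M) is finite; the longest accepting path visits 5 useful states, giving maximum string length 4.
Counting accepting paths from q0 by length: 1 of length 0, 1 of length 1, 3 of length 2, 2 of length 3, 1 of length 4. Total 8.

8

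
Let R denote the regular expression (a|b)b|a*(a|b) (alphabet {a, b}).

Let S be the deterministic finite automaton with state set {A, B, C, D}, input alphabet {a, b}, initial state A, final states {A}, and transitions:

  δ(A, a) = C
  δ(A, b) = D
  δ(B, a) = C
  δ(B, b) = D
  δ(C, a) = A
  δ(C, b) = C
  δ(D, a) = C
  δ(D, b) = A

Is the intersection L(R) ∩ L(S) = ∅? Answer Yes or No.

No

The string aa is accepted by both R and S.
Hence L(R) ∩ L(S) ≠ ∅.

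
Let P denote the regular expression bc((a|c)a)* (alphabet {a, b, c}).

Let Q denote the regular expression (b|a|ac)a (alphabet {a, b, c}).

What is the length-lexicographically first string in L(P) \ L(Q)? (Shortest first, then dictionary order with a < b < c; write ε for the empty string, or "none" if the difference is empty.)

The string bc is accepted by P but not by Q.
No shorter string lies in the difference, and bc is the lexicographically first length-2 string in L(P) \ L(Q).

bc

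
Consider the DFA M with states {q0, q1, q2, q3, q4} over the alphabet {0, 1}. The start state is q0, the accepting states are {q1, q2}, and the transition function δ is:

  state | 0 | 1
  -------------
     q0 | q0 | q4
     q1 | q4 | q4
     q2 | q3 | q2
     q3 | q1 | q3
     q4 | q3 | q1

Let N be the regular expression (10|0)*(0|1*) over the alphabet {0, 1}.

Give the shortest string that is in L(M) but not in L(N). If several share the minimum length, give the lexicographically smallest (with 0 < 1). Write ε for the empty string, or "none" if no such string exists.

1101

The string 1101 is accepted by M but not by N.
No shorter string lies in the difference, and 1101 is the lexicographically first length-4 string in L(M) \ L(N).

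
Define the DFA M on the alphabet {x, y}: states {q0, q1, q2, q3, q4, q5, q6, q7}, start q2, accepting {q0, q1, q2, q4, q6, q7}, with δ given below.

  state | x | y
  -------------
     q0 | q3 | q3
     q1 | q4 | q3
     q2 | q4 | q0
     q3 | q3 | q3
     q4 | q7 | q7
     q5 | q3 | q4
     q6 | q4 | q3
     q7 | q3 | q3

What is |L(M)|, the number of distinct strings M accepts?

5

The useful subgraph on states {q0, q2, q4, q7} is acyclic, so L(M) is finite; the longest accepting path visits 3 useful states, giving maximum string length 2.
Counting accepting paths from q2 by length: 1 of length 0, 2 of length 1, 2 of length 2. Total 5.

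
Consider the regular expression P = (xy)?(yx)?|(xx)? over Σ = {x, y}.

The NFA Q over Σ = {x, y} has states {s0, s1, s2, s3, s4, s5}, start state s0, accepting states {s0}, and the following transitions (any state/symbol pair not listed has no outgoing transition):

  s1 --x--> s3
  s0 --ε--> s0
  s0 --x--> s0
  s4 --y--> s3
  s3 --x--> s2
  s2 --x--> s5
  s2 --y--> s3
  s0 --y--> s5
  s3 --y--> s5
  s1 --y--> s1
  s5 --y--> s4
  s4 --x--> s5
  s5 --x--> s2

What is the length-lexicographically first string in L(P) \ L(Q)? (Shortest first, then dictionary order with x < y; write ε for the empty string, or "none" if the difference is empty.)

The string xy is accepted by P but not by Q.
No shorter string lies in the difference, and xy is the lexicographically first length-2 string in L(P) \ L(Q).

xy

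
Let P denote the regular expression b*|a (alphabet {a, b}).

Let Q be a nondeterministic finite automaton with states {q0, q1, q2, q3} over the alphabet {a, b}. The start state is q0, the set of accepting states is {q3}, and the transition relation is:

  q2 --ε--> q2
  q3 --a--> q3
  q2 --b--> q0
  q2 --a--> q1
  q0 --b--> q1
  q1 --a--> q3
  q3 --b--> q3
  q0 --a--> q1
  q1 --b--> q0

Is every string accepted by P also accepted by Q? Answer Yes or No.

No

The empty string ε is in L(P) but not in L(Q).
So L(P) ⊄ L(Q).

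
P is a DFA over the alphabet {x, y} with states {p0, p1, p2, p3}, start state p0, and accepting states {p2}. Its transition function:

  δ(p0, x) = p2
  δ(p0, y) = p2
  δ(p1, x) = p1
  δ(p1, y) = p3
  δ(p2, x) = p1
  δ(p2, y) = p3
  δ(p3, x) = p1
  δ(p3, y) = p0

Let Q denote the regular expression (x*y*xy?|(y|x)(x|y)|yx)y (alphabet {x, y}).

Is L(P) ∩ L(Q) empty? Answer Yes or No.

Converting the expression Q to a DFA (subset construction, then merging equivalent states) gives the minimal DFA with states {q0, q1, q2, q3, q4, q5, q6, q7, q8, q9, q10}, start state q0, accepting states {q3, q6, q8, q10} and transitions q0: x→q1, y→q2; q1: x→q1, y→q3; q2: x→q4, y→q5; q3: x→q4, y→q6; q4: x→q7, y→q8; q5: x→q4, y→q6; q6: x→q4, y→q9; q7: x→q7, y→q7; q8: x→q7, y→q10; q9: x→q4, y→q9; q10: x→q7, y→q7.
Exploring the product automaton P × Q from the start pair (p0, q0), following both machines on each input symbol, reaches 18 state pairs: (p0, q0), (p2, q1), (p2, q2), (p1, q1), (p3, q3), (p1, q4), (p3, q5), (p0, q6), (p1, q7), (p3, q8), (p2, q4), (p2, q9), (p3, q7), (p0, q10), (p3, q9), (p0, q7), (p2, q7), (p0, q9).
P accepts in {p2} and Q accepts in {q3, q6, q8, q10}; no reachable pair has both components accepting, so no string drives both machines to acceptance simultaneously and L(P) ∩ L(Q) = ∅.
So no string is accepted by both, and the intersection is empty.

Yes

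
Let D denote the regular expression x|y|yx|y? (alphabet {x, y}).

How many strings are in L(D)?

4

The expression has no Kleene star, so L(D) is finite. Expanding the alternatives gives {ε, x, y, yx}.
That is 1 of length 0, 2 of length 1, 1 of length 2: 4 strings in all.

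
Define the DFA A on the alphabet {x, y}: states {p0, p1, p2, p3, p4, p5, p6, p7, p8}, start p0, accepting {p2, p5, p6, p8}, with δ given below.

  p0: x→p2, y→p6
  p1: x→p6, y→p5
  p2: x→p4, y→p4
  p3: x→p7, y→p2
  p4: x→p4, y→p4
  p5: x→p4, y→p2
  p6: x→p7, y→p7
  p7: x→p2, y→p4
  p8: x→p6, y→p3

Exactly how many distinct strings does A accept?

The useful subgraph on states {p0, p2, p6, p7} is acyclic, so L(A) is finite; the longest accepting path visits 4 useful states, giving maximum string length 3.
Counting accepting paths from p0 by length: 2 of length 1, 2 of length 3. Total 4.

4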